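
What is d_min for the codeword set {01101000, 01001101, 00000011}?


Comparing all pairs, minimum distance: 3
Can detect 2 errors, correct 1 errors

3


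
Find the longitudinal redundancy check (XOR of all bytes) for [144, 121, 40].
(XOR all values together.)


XOR chain: 144 ^ 121 ^ 40 = 193

193


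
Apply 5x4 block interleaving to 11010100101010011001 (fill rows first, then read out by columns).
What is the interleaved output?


Matrix:
  1101
  0100
  1010
  1001
  1001
Read columns: 10111110000010010011

10111110000010010011


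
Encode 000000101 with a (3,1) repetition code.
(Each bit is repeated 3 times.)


Each bit -> 3 copies

000000000000000000111000111


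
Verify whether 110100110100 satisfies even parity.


Number of 1s: 6

Yes, parity is correct (6 ones)


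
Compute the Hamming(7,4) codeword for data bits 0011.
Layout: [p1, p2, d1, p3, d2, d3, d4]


Parity bits: p1=1, p2=0, p3=0

1000011


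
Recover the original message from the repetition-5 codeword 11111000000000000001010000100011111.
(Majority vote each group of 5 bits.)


Groups: 11111, 00000, 00000, 00001, 01000, 01000, 11111
Majority votes: 1000001

1000001


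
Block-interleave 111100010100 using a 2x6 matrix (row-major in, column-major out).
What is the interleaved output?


Matrix:
  111100
  010100
Read columns: 101110110000

101110110000


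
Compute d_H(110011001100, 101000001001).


XOR: 011011000101
Count of 1s: 6

6


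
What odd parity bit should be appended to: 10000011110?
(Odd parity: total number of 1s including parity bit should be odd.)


Number of 1s in data: 5
Parity bit: 0

0


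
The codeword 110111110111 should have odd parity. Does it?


Number of 1s: 10

No, parity error (10 ones)


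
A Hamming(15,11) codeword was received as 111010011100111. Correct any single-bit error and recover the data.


Syndrome = 2: error at position 2

Data: 11001100111 (corrected bit 2)


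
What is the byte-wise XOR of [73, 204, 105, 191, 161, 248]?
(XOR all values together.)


XOR chain: 73 ^ 204 ^ 105 ^ 191 ^ 161 ^ 248 = 10

10


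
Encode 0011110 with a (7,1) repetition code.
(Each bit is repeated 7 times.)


Each bit -> 7 copies

0000000000000011111111111111111111111111110000000


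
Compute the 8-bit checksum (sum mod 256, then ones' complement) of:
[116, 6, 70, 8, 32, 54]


Sum = 286 mod 256 = 30
Complement = 225

225


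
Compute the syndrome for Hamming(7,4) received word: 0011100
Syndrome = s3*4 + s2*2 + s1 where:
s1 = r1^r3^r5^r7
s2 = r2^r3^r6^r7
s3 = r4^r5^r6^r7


s1=0, s2=1, s3=0

Syndrome = 2 (error at position 2)


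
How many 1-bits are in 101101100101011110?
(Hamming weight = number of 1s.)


Counting 1s in 101101100101011110

11


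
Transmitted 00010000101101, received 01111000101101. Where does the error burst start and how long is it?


XOR: 01101000000000

Burst at position 1, length 4


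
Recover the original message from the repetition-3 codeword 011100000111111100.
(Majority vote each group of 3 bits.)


Groups: 011, 100, 000, 111, 111, 100
Majority votes: 100110

100110


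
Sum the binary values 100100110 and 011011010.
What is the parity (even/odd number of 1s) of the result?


100100110 = 294
011011010 = 218
Sum = 512 = 1000000000
1s count = 1

odd parity (1 ones in 1000000000)


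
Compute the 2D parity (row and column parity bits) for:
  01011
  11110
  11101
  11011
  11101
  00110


Row parities: 100000
Column parities: 01000

Row P: 100000, Col P: 01000, Corner: 1


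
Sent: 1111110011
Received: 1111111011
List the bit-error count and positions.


XOR: 0000001000

1 error(s) at position(s): 6


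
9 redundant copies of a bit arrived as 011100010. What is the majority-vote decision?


Ones: 4 out of 9
Threshold: 5

0 (4/9 voted 1)


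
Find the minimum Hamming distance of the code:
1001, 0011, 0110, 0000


Comparing all pairs, minimum distance: 2
Can detect 1 errors, correct 0 errors

2


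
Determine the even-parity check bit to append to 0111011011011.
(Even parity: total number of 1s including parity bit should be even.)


Number of 1s in data: 9
Parity bit: 1

1


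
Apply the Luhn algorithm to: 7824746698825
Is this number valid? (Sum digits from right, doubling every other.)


Luhn sum = 81
81 mod 10 = 1

Invalid (Luhn sum mod 10 = 1)


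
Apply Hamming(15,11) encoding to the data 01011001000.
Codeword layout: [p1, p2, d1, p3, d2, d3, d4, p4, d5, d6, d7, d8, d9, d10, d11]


Parity bits: p1=1, p2=1, p3=1, p4=0

110110101001000


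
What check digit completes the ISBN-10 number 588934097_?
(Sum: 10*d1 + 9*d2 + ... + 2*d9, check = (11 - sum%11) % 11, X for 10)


Weighted sum: 328
328 mod 11 = 9

Check digit: 2


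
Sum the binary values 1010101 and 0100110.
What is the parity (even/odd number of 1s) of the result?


1010101 = 85
0100110 = 38
Sum = 123 = 1111011
1s count = 6

even parity (6 ones in 1111011)


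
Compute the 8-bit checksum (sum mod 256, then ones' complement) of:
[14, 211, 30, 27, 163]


Sum = 445 mod 256 = 189
Complement = 66

66


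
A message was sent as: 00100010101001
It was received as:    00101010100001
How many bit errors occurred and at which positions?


XOR: 00001000001000

2 error(s) at position(s): 4, 10


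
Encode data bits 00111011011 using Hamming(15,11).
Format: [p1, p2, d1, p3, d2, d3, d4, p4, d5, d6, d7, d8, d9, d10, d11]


Parity bits: p1=0, p2=1, p3=1, p4=1

010101111011011


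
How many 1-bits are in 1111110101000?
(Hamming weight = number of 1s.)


Counting 1s in 1111110101000

8


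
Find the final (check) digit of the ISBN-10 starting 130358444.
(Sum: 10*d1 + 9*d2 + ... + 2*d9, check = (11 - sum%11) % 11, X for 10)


Weighted sum: 164
164 mod 11 = 10

Check digit: 1


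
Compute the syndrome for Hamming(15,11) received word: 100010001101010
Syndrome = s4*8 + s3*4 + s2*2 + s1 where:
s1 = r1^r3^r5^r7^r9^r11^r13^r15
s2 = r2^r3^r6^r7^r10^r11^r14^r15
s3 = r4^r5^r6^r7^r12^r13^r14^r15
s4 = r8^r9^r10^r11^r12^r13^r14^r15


s1=1, s2=0, s3=1, s4=0

Syndrome = 5 (error at position 5)


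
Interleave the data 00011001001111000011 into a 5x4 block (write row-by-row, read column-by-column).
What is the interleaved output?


Matrix:
  0001
  1001
  0011
  1100
  0011
Read columns: 01010000100010111101

01010000100010111101


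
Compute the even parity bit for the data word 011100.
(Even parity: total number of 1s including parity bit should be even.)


Number of 1s in data: 3
Parity bit: 1

1


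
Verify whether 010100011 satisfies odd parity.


Number of 1s: 4

No, parity error (4 ones)


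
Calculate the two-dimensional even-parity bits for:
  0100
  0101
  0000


Row parities: 100
Column parities: 0001

Row P: 100, Col P: 0001, Corner: 1


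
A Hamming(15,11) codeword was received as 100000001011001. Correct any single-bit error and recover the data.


Syndrome = 0: no error detected

Data: 00001011001 (no errors)


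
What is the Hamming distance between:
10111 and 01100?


XOR: 11011
Count of 1s: 4

4


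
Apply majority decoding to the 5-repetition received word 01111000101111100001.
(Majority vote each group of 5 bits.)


Groups: 01111, 00010, 11111, 00001
Majority votes: 1010

1010


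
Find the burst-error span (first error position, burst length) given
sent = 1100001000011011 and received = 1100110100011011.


XOR: 0000111100000000

Burst at position 4, length 4


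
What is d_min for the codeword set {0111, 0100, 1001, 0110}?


Comparing all pairs, minimum distance: 1
Can detect 0 errors, correct 0 errors

1


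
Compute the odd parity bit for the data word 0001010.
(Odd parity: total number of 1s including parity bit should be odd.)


Number of 1s in data: 2
Parity bit: 1

1


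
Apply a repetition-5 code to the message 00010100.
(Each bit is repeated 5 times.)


Each bit -> 5 copies

0000000000000001111100000111110000000000


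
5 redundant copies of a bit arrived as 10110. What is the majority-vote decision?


Ones: 3 out of 5
Threshold: 3

1 (3/5 voted 1)


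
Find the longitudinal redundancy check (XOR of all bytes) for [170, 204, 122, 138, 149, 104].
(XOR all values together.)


XOR chain: 170 ^ 204 ^ 122 ^ 138 ^ 149 ^ 104 = 107

107


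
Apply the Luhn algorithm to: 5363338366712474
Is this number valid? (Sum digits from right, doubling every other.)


Luhn sum = 61
61 mod 10 = 1

Invalid (Luhn sum mod 10 = 1)


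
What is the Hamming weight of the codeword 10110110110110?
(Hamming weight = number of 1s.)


Counting 1s in 10110110110110

9


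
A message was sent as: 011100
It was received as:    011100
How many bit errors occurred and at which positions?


XOR: 000000

0 errors (received matches sent)


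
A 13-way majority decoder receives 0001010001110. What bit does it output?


Ones: 5 out of 13
Threshold: 7

0 (5/13 voted 1)


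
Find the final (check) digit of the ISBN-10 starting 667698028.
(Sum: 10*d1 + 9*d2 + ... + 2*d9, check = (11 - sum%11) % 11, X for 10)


Weighted sum: 328
328 mod 11 = 9

Check digit: 2


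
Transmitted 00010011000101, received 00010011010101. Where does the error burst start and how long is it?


XOR: 00000000010000

Burst at position 9, length 1


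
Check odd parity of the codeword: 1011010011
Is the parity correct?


Number of 1s: 6

No, parity error (6 ones)


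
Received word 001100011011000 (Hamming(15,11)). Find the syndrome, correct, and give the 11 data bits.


Syndrome = 1: error at position 1

Data: 10001011000 (corrected bit 1)


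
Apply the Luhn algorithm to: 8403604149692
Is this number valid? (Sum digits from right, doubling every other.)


Luhn sum = 64
64 mod 10 = 4

Invalid (Luhn sum mod 10 = 4)


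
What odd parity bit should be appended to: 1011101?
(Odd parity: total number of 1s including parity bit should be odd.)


Number of 1s in data: 5
Parity bit: 0

0


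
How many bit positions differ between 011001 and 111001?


XOR: 100000
Count of 1s: 1

1


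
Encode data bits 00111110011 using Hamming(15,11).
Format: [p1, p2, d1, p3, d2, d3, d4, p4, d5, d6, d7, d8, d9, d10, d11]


Parity bits: p1=0, p2=0, p3=0, p4=1

000001111110011


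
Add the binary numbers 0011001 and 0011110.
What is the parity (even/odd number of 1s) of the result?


0011001 = 25
0011110 = 30
Sum = 55 = 110111
1s count = 5

odd parity (5 ones in 110111)


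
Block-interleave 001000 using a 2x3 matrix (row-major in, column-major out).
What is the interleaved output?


Matrix:
  001
  000
Read columns: 000010

000010


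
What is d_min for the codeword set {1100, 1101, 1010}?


Comparing all pairs, minimum distance: 1
Can detect 0 errors, correct 0 errors

1


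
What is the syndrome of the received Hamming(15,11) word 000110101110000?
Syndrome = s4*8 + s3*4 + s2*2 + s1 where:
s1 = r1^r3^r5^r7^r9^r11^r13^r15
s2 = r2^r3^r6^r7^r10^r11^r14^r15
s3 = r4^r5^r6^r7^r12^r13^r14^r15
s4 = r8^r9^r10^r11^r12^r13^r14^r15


s1=0, s2=1, s3=1, s4=1

Syndrome = 14 (error at position 14)


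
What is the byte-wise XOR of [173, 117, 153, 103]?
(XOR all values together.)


XOR chain: 173 ^ 117 ^ 153 ^ 103 = 38

38


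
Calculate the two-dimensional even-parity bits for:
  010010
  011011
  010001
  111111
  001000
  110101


Row parities: 000010
Column parities: 011010

Row P: 000010, Col P: 011010, Corner: 1


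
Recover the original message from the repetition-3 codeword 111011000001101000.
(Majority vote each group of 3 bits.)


Groups: 111, 011, 000, 001, 101, 000
Majority votes: 110010

110010


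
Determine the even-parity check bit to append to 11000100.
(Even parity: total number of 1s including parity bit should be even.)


Number of 1s in data: 3
Parity bit: 1

1


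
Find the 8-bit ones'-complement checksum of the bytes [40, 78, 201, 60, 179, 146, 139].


Sum = 843 mod 256 = 75
Complement = 180

180


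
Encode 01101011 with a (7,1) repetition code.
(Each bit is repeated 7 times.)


Each bit -> 7 copies

00000001111111111111100000001111111000000011111111111111


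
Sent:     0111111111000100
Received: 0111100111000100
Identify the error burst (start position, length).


XOR: 0000011000000000

Burst at position 5, length 2


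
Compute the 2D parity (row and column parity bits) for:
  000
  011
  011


Row parities: 000
Column parities: 000

Row P: 000, Col P: 000, Corner: 0


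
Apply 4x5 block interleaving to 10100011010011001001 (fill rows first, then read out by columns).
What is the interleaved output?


Matrix:
  10100
  01101
  00110
  01001
Read columns: 10000101111000100101

10000101111000100101


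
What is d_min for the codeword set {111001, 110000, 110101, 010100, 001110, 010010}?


Comparing all pairs, minimum distance: 2
Can detect 1 errors, correct 0 errors

2


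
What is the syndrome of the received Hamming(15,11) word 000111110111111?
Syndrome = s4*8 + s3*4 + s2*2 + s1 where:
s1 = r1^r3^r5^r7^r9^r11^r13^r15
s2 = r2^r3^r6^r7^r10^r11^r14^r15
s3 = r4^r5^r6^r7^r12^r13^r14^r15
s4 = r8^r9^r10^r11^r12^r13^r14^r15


s1=1, s2=0, s3=0, s4=1

Syndrome = 9 (error at position 9)


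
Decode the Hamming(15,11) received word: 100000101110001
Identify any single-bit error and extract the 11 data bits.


Syndrome = 1: error at position 1

Data: 00011110001 (corrected bit 1)


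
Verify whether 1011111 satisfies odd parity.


Number of 1s: 6

No, parity error (6 ones)


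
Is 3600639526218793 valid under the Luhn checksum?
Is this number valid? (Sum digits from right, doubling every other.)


Luhn sum = 73
73 mod 10 = 3

Invalid (Luhn sum mod 10 = 3)


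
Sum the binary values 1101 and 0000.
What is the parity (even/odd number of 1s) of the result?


1101 = 13
0000 = 0
Sum = 13 = 1101
1s count = 3

odd parity (3 ones in 1101)


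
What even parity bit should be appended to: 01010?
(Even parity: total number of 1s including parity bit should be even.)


Number of 1s in data: 2
Parity bit: 0

0


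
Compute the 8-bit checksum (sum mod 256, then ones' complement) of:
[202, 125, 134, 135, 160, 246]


Sum = 1002 mod 256 = 234
Complement = 21

21


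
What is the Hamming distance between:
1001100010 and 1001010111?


XOR: 0000110101
Count of 1s: 4

4


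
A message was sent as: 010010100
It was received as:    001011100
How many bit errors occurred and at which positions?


XOR: 011001000

3 error(s) at position(s): 1, 2, 5


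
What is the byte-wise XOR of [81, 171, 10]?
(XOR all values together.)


XOR chain: 81 ^ 171 ^ 10 = 240

240


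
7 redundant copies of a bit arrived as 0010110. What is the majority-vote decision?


Ones: 3 out of 7
Threshold: 4

0 (3/7 voted 1)


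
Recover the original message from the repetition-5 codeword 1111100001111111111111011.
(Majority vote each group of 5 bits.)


Groups: 11111, 00001, 11111, 11111, 11011
Majority votes: 10111

10111


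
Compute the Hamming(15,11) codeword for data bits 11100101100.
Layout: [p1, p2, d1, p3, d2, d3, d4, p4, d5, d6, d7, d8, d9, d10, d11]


Parity bits: p1=1, p2=1, p3=0, p4=1

111011010101100


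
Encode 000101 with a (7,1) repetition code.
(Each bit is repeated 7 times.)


Each bit -> 7 copies

000000000000000000000111111100000001111111


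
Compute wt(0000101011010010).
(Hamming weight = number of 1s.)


Counting 1s in 0000101011010010

6


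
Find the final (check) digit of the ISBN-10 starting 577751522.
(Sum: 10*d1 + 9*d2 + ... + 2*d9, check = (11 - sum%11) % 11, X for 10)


Weighted sum: 283
283 mod 11 = 8

Check digit: 3


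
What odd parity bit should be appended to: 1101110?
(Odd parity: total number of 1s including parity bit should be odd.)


Number of 1s in data: 5
Parity bit: 0

0


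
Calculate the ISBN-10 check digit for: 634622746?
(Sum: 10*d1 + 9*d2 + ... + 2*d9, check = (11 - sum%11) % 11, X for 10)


Weighted sum: 235
235 mod 11 = 4

Check digit: 7


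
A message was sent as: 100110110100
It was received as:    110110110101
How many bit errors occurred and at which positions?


XOR: 010000000001

2 error(s) at position(s): 1, 11


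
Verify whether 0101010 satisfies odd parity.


Number of 1s: 3

Yes, parity is correct (3 ones)


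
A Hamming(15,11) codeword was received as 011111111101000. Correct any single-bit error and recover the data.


Syndrome = 6: error at position 6

Data: 11011101000 (corrected bit 6)


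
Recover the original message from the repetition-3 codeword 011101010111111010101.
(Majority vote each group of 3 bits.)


Groups: 011, 101, 010, 111, 111, 010, 101
Majority votes: 1101101

1101101


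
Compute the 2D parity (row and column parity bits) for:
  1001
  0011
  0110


Row parities: 000
Column parities: 1100

Row P: 000, Col P: 1100, Corner: 0


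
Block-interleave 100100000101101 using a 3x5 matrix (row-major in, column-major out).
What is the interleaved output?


Matrix:
  10010
  00001
  01101
Read columns: 100001001100011

100001001100011


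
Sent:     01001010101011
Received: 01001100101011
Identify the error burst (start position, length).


XOR: 00000110000000

Burst at position 5, length 2


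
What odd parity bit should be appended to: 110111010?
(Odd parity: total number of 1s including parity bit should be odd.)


Number of 1s in data: 6
Parity bit: 1

1


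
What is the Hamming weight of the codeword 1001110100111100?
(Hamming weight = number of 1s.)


Counting 1s in 1001110100111100

9


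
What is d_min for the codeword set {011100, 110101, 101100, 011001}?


Comparing all pairs, minimum distance: 2
Can detect 1 errors, correct 0 errors

2


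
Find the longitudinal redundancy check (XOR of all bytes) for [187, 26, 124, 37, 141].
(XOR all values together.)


XOR chain: 187 ^ 26 ^ 124 ^ 37 ^ 141 = 117

117


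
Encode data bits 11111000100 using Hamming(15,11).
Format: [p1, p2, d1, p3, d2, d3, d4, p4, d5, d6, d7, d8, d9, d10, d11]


Parity bits: p1=1, p2=1, p3=0, p4=0

111011101000100


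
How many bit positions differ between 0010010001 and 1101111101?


XOR: 1111101100
Count of 1s: 7

7


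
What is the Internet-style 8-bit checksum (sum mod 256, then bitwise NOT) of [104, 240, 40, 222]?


Sum = 606 mod 256 = 94
Complement = 161

161


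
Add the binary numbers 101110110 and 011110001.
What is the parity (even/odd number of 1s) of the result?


101110110 = 374
011110001 = 241
Sum = 615 = 1001100111
1s count = 6

even parity (6 ones in 1001100111)


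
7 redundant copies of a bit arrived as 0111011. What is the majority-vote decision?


Ones: 5 out of 7
Threshold: 4

1 (5/7 voted 1)


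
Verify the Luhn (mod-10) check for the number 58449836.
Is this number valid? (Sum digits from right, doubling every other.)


Luhn sum = 50
50 mod 10 = 0

Valid (Luhn sum mod 10 = 0)


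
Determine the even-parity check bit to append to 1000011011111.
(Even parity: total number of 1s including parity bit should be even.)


Number of 1s in data: 8
Parity bit: 0

0


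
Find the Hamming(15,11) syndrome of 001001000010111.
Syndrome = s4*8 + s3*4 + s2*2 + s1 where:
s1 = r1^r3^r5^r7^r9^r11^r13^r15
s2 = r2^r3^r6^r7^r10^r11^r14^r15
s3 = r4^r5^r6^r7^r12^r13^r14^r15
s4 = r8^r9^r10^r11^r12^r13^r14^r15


s1=0, s2=1, s3=0, s4=0

Syndrome = 2 (error at position 2)


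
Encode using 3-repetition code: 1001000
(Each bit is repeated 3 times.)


Each bit -> 3 copies

111000000111000000000


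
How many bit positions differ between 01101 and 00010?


XOR: 01111
Count of 1s: 4

4


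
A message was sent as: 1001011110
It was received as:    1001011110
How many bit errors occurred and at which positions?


XOR: 0000000000

0 errors (received matches sent)


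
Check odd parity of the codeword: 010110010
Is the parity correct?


Number of 1s: 4

No, parity error (4 ones)


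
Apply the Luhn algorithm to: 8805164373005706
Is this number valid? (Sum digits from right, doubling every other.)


Luhn sum = 61
61 mod 10 = 1

Invalid (Luhn sum mod 10 = 1)


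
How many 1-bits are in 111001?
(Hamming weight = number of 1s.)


Counting 1s in 111001

4


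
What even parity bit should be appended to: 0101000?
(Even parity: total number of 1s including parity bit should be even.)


Number of 1s in data: 2
Parity bit: 0

0


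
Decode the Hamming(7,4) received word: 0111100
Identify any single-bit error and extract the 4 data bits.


Syndrome = 0: no error detected

Data: 1100 (no errors)


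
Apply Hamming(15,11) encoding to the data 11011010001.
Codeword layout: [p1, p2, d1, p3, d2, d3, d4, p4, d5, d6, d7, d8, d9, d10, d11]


Parity bits: p1=0, p2=0, p3=1, p4=1

001110111010001


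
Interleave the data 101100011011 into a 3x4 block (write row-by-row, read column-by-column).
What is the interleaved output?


Matrix:
  1011
  0001
  1011
Read columns: 101000101111

101000101111


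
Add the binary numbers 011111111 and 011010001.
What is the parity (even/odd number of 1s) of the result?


011111111 = 255
011010001 = 209
Sum = 464 = 111010000
1s count = 4

even parity (4 ones in 111010000)


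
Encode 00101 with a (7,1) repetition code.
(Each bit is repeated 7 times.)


Each bit -> 7 copies

00000000000000111111100000001111111


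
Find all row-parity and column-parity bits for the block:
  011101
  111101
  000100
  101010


Row parities: 0111
Column parities: 001110

Row P: 0111, Col P: 001110, Corner: 1


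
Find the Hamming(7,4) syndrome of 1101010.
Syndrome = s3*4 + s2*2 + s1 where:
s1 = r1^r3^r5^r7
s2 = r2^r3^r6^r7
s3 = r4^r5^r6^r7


s1=1, s2=0, s3=0

Syndrome = 1 (error at position 1)


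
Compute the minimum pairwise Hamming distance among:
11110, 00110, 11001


Comparing all pairs, minimum distance: 2
Can detect 1 errors, correct 0 errors

2


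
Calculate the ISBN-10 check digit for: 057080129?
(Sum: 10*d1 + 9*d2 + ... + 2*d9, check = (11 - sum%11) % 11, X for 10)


Weighted sum: 177
177 mod 11 = 1

Check digit: X


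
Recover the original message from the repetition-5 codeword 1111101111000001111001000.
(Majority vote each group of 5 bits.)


Groups: 11111, 01111, 00000, 11110, 01000
Majority votes: 11010

11010


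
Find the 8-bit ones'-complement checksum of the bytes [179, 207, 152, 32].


Sum = 570 mod 256 = 58
Complement = 197

197


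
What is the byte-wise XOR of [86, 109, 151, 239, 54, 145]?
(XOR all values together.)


XOR chain: 86 ^ 109 ^ 151 ^ 239 ^ 54 ^ 145 = 228

228


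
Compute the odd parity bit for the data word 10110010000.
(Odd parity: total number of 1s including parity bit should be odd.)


Number of 1s in data: 4
Parity bit: 1

1


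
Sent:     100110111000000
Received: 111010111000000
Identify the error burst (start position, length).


XOR: 011100000000000

Burst at position 1, length 3


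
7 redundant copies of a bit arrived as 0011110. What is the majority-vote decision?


Ones: 4 out of 7
Threshold: 4

1 (4/7 voted 1)


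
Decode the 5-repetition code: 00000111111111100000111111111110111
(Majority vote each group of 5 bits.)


Groups: 00000, 11111, 11111, 00000, 11111, 11111, 10111
Majority votes: 0110111

0110111


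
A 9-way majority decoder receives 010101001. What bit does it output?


Ones: 4 out of 9
Threshold: 5

0 (4/9 voted 1)


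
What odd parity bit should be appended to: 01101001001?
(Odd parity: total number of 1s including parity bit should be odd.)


Number of 1s in data: 5
Parity bit: 0

0


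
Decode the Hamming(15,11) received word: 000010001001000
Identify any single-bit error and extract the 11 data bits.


Syndrome = 0: no error detected

Data: 01001001000 (no errors)


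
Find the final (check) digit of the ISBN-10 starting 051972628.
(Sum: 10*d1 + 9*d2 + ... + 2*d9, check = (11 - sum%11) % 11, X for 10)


Weighted sum: 214
214 mod 11 = 5

Check digit: 6


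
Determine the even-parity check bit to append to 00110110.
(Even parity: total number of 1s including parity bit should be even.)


Number of 1s in data: 4
Parity bit: 0

0


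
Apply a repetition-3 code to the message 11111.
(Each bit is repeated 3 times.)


Each bit -> 3 copies

111111111111111


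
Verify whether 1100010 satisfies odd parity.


Number of 1s: 3

Yes, parity is correct (3 ones)


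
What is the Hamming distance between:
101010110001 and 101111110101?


XOR: 000101000100
Count of 1s: 3

3


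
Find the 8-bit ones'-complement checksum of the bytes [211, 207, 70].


Sum = 488 mod 256 = 232
Complement = 23

23


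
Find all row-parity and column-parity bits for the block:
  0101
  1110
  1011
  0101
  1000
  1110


Row parities: 011011
Column parities: 0011

Row P: 011011, Col P: 0011, Corner: 0


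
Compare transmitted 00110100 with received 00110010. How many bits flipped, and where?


XOR: 00000110

2 error(s) at position(s): 5, 6


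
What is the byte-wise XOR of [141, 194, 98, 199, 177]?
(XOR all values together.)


XOR chain: 141 ^ 194 ^ 98 ^ 199 ^ 177 = 91

91


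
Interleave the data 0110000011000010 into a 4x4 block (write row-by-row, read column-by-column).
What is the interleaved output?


Matrix:
  0110
  0000
  1100
  0010
Read columns: 0010101010010000

0010101010010000


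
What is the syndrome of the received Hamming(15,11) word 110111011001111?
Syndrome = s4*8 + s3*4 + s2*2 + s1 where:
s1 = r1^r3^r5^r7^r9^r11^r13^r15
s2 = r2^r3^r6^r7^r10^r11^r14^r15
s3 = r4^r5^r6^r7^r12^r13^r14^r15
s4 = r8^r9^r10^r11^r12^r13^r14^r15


s1=1, s2=0, s3=1, s4=0

Syndrome = 5 (error at position 5)


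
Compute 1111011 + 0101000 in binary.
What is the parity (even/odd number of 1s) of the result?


1111011 = 123
0101000 = 40
Sum = 163 = 10100011
1s count = 4

even parity (4 ones in 10100011)


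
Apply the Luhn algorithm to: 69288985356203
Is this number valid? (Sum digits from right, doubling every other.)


Luhn sum = 71
71 mod 10 = 1

Invalid (Luhn sum mod 10 = 1)


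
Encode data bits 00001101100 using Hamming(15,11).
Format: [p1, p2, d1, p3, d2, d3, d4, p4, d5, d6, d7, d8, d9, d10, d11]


Parity bits: p1=0, p2=1, p3=0, p4=0

010000001101100


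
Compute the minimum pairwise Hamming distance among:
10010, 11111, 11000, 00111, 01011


Comparing all pairs, minimum distance: 2
Can detect 1 errors, correct 0 errors

2


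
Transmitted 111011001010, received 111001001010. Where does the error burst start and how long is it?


XOR: 000010000000

Burst at position 4, length 1


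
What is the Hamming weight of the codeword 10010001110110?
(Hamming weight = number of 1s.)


Counting 1s in 10010001110110

7


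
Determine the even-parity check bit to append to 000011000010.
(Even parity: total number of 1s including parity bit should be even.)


Number of 1s in data: 3
Parity bit: 1

1


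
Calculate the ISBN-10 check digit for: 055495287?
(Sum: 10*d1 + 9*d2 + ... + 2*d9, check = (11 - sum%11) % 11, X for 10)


Weighted sum: 238
238 mod 11 = 7

Check digit: 4


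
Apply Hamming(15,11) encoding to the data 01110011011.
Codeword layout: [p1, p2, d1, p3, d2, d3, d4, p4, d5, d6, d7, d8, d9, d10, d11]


Parity bits: p1=0, p2=1, p3=0, p4=0

010011100011011


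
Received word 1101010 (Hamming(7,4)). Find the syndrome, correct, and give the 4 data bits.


Syndrome = 1: error at position 1

Data: 0010 (corrected bit 1)


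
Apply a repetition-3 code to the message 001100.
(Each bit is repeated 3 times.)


Each bit -> 3 copies

000000111111000000


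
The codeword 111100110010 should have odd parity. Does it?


Number of 1s: 7

Yes, parity is correct (7 ones)


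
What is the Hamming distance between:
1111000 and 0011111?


XOR: 1100111
Count of 1s: 5

5


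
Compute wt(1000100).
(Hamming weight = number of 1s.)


Counting 1s in 1000100

2


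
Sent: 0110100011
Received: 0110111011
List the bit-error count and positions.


XOR: 0000011000

2 error(s) at position(s): 5, 6


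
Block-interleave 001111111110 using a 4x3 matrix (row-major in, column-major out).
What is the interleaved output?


Matrix:
  001
  111
  111
  110
Read columns: 011101111110

011101111110


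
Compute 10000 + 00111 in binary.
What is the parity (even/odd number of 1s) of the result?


10000 = 16
00111 = 7
Sum = 23 = 10111
1s count = 4

even parity (4 ones in 10111)


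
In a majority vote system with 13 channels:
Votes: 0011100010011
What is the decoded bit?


Ones: 6 out of 13
Threshold: 7

0 (6/13 voted 1)


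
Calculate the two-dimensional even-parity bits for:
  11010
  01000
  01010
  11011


Row parities: 1100
Column parities: 00011

Row P: 1100, Col P: 00011, Corner: 0


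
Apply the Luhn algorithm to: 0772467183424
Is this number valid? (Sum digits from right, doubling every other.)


Luhn sum = 58
58 mod 10 = 8

Invalid (Luhn sum mod 10 = 8)


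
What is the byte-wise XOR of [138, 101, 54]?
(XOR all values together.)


XOR chain: 138 ^ 101 ^ 54 = 217

217


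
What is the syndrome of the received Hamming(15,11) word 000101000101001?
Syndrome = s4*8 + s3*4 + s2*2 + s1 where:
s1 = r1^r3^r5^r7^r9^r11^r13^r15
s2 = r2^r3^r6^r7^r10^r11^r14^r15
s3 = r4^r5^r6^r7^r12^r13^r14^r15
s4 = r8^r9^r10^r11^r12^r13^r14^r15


s1=1, s2=1, s3=0, s4=1

Syndrome = 11 (error at position 11)


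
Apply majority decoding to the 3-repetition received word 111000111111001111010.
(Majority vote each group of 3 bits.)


Groups: 111, 000, 111, 111, 001, 111, 010
Majority votes: 1011010

1011010


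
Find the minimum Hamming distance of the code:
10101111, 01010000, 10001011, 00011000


Comparing all pairs, minimum distance: 2
Can detect 1 errors, correct 0 errors

2


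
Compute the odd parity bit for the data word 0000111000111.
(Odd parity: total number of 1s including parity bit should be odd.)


Number of 1s in data: 6
Parity bit: 1

1


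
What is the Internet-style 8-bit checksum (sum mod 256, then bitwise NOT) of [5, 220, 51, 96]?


Sum = 372 mod 256 = 116
Complement = 139

139


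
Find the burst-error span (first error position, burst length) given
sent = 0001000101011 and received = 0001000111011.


XOR: 0000000010000

Burst at position 8, length 1


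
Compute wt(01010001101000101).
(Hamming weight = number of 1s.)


Counting 1s in 01010001101000101

7


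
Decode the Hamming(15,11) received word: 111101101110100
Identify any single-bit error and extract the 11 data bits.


Syndrome = 0: no error detected

Data: 10111110100 (no errors)


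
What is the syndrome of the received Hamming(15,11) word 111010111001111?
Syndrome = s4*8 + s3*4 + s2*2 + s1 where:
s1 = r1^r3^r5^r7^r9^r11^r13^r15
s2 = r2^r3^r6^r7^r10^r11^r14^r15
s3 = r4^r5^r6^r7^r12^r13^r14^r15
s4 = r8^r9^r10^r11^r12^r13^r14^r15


s1=1, s2=1, s3=0, s4=0

Syndrome = 3 (error at position 3)


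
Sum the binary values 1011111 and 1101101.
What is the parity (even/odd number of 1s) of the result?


1011111 = 95
1101101 = 109
Sum = 204 = 11001100
1s count = 4

even parity (4 ones in 11001100)


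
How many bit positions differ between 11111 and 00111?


XOR: 11000
Count of 1s: 2

2


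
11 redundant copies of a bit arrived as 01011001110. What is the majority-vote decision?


Ones: 6 out of 11
Threshold: 6

1 (6/11 voted 1)


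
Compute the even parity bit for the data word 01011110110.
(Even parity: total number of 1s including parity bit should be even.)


Number of 1s in data: 7
Parity bit: 1

1


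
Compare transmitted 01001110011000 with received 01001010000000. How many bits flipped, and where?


XOR: 00000100011000

3 error(s) at position(s): 5, 9, 10


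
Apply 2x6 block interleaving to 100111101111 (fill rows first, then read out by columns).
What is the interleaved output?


Matrix:
  100111
  101111
Read columns: 110001111111

110001111111


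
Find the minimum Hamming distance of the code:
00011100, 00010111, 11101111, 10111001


Comparing all pairs, minimum distance: 3
Can detect 2 errors, correct 1 errors

3


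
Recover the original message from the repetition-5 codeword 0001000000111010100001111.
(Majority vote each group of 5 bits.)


Groups: 00010, 00000, 11101, 01000, 01111
Majority votes: 00101

00101


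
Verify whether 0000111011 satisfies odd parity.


Number of 1s: 5

Yes, parity is correct (5 ones)


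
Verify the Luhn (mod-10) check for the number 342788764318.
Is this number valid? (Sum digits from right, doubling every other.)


Luhn sum = 68
68 mod 10 = 8

Invalid (Luhn sum mod 10 = 8)


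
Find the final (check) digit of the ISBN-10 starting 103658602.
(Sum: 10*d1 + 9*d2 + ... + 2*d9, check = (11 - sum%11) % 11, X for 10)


Weighted sum: 174
174 mod 11 = 9

Check digit: 2


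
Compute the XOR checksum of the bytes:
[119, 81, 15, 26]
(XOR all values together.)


XOR chain: 119 ^ 81 ^ 15 ^ 26 = 51

51


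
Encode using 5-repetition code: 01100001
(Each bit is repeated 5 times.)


Each bit -> 5 copies

0000011111111110000000000000000000011111


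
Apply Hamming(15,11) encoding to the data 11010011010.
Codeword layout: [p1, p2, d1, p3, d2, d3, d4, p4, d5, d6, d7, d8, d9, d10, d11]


Parity bits: p1=0, p2=0, p3=0, p4=1

001010110011010


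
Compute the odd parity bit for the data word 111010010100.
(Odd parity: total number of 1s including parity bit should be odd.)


Number of 1s in data: 6
Parity bit: 1

1


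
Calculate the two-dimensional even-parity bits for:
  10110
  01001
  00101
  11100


Row parities: 1001
Column parities: 00110

Row P: 1001, Col P: 00110, Corner: 0


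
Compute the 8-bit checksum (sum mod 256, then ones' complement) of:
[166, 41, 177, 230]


Sum = 614 mod 256 = 102
Complement = 153

153


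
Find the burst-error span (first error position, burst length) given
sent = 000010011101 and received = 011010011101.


XOR: 011000000000

Burst at position 1, length 2


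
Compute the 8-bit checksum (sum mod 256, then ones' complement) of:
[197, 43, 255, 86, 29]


Sum = 610 mod 256 = 98
Complement = 157

157


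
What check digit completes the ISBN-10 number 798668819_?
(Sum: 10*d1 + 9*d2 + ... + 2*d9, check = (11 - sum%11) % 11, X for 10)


Weighted sum: 386
386 mod 11 = 1

Check digit: X


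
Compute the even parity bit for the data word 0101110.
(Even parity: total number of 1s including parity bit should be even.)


Number of 1s in data: 4
Parity bit: 0

0


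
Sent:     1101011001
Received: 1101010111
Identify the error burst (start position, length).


XOR: 0000001110

Burst at position 6, length 3


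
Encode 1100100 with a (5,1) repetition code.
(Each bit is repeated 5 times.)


Each bit -> 5 copies

11111111110000000000111110000000000


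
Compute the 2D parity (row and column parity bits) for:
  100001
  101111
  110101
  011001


Row parities: 0101
Column parities: 100010

Row P: 0101, Col P: 100010, Corner: 0


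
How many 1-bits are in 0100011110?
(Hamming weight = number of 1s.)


Counting 1s in 0100011110

5


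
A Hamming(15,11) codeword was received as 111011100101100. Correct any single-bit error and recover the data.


Syndrome = 15: error at position 15

Data: 11110101101 (corrected bit 15)


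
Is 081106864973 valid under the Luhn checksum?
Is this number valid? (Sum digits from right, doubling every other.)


Luhn sum = 55
55 mod 10 = 5

Invalid (Luhn sum mod 10 = 5)


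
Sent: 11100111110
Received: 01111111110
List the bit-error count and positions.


XOR: 10011000000

3 error(s) at position(s): 0, 3, 4


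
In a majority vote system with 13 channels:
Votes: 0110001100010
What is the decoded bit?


Ones: 5 out of 13
Threshold: 7

0 (5/13 voted 1)


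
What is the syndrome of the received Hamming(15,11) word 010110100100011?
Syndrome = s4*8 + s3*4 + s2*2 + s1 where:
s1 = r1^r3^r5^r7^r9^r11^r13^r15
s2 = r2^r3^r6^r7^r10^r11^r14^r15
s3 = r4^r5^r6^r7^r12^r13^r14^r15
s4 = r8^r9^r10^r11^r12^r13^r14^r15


s1=1, s2=1, s3=1, s4=1

Syndrome = 15 (error at position 15)


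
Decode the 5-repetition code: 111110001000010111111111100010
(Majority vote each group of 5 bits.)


Groups: 11111, 00010, 00010, 11111, 11111, 00010
Majority votes: 100110

100110


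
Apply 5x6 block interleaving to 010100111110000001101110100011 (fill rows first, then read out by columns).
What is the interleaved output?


Matrix:
  010100
  111110
  000001
  101110
  100011
Read columns: 010111100001010110100101100101

010111100001010110100101100101


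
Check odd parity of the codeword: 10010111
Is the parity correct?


Number of 1s: 5

Yes, parity is correct (5 ones)


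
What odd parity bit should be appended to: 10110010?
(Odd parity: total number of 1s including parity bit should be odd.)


Number of 1s in data: 4
Parity bit: 1

1


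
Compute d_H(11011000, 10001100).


XOR: 01010100
Count of 1s: 3

3


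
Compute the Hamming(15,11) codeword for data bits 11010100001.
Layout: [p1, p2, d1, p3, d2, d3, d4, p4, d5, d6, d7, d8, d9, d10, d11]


Parity bits: p1=0, p2=0, p3=1, p4=0

001110100100001


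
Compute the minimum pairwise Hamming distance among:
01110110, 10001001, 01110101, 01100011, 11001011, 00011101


Comparing all pairs, minimum distance: 2
Can detect 1 errors, correct 0 errors

2


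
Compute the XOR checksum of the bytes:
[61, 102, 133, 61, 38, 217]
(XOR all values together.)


XOR chain: 61 ^ 102 ^ 133 ^ 61 ^ 38 ^ 217 = 28

28


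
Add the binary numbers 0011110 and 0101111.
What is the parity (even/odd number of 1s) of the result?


0011110 = 30
0101111 = 47
Sum = 77 = 1001101
1s count = 4

even parity (4 ones in 1001101)


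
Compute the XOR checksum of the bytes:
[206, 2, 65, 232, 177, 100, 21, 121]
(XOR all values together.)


XOR chain: 206 ^ 2 ^ 65 ^ 232 ^ 177 ^ 100 ^ 21 ^ 121 = 220

220


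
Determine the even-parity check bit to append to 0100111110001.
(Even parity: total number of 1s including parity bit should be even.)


Number of 1s in data: 7
Parity bit: 1

1


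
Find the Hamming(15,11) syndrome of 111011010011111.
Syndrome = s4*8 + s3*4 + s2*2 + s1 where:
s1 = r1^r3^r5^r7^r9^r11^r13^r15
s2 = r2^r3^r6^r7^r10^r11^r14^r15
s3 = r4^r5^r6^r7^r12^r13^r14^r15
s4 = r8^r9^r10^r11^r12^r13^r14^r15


s1=0, s2=0, s3=0, s4=0

Syndrome = 0 (no error)


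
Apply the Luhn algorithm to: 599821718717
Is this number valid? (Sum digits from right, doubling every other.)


Luhn sum = 61
61 mod 10 = 1

Invalid (Luhn sum mod 10 = 1)


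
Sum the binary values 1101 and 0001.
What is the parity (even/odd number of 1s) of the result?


1101 = 13
0001 = 1
Sum = 14 = 1110
1s count = 3

odd parity (3 ones in 1110)


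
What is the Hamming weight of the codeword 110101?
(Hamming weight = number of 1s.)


Counting 1s in 110101

4


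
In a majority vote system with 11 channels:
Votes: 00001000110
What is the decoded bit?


Ones: 3 out of 11
Threshold: 6

0 (3/11 voted 1)


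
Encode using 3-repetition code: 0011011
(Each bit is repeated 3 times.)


Each bit -> 3 copies

000000111111000111111


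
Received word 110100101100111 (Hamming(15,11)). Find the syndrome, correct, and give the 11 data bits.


Syndrome = 15: error at position 15

Data: 00011100110 (corrected bit 15)
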